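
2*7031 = 14062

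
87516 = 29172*3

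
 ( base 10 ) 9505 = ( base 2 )10010100100001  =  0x2521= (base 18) 1B61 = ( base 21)10BD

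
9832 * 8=78656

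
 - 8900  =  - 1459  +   - 7441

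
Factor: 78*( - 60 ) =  - 4680= - 2^3*3^2 * 5^1*13^1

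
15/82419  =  5/27473= 0.00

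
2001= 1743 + 258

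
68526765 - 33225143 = 35301622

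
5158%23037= 5158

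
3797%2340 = 1457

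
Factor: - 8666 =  -2^1*7^1*619^1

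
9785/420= 23 + 25/84  =  23.30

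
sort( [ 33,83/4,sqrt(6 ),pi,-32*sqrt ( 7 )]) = [ - 32*sqrt(7 ), sqrt(6 ) , pi,83/4,33]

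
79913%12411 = 5447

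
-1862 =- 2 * 931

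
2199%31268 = 2199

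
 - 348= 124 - 472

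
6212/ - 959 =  - 6212/959 = - 6.48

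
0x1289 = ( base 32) 4K9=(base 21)AFK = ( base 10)4745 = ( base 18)ebb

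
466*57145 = 26629570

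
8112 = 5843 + 2269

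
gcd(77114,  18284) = 2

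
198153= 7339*27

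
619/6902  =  619/6902 = 0.09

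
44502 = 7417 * 6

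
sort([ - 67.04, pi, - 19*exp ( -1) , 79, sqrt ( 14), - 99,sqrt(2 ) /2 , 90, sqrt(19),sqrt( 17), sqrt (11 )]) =[ - 99, - 67.04, - 19*exp(-1), sqrt( 2) /2, pi,sqrt( 11 ), sqrt ( 14 ), sqrt( 17 ), sqrt( 19), 79 , 90 ]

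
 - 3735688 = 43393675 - 47129363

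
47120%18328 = 10464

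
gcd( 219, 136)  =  1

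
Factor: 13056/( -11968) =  - 2^2*3^1*11^(-1)=- 12/11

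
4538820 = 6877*660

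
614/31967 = 614/31967 = 0.02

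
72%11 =6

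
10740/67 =10740/67 = 160.30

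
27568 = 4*6892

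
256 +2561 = 2817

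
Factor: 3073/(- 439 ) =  - 7 = - 7^1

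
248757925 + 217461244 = 466219169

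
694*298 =206812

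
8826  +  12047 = 20873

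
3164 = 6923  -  3759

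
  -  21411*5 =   -  107055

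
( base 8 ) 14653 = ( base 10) 6571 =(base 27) 90a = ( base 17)15C9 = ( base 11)4a34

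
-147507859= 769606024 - 917113883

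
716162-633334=82828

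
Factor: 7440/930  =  2^3=8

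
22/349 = 22/349 = 0.06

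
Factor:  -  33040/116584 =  - 2^1*5^1*7^1*13^(-1)*19^( - 1)  =  -70/247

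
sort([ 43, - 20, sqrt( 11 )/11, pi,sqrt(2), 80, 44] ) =[ - 20,sqrt( 11 ) /11, sqrt( 2 ), pi, 43,44,80 ] 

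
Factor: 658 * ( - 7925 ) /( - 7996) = 2^( - 1)*5^2*7^1*47^1 * 317^1 * 1999^( - 1 ) = 2607325/3998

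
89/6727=89/6727 = 0.01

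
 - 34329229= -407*84347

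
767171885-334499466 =432672419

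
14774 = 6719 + 8055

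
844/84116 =211/21029=0.01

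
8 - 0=8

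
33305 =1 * 33305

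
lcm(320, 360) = 2880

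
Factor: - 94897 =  - 11^1*8627^1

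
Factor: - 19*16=- 2^4*19^1 = -  304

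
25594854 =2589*9886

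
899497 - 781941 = 117556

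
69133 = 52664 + 16469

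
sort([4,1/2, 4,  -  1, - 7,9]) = [-7,-1,1/2,4,4,9]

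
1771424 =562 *3152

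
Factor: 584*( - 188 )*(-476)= 2^7*7^1*17^1*47^1* 73^1  =  52260992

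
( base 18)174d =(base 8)17771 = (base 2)1111111111001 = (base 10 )8185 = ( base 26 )C2L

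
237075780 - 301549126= - 64473346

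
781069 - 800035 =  - 18966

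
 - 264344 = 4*( - 66086 )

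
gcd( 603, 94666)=1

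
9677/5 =1935+2/5 =1935.40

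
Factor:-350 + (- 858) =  - 1208 = - 2^3*151^1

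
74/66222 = 37/33111 = 0.00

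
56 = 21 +35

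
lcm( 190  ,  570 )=570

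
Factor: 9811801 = 9811801^1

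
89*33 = 2937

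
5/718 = 5/718  =  0.01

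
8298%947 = 722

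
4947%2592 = 2355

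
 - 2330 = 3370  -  5700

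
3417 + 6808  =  10225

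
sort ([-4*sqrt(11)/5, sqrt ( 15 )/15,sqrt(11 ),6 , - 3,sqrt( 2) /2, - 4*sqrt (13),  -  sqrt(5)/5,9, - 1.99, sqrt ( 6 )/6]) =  [ - 4 * sqrt( 13), - 3, - 4*sqrt (11 ) /5, -1.99, - sqrt ( 5)/5, sqrt(15) /15,sqrt ( 6)/6,sqrt (2)/2, sqrt( 11 ),6,  9 ]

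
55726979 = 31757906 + 23969073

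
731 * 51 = 37281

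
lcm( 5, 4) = 20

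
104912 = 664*158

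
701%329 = 43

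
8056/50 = 161 + 3/25 = 161.12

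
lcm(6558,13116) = 13116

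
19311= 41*471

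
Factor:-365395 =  - 5^1*73079^1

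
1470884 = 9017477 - 7546593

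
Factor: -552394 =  - 2^1*179^1*1543^1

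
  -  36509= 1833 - 38342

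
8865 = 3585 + 5280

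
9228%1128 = 204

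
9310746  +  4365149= 13675895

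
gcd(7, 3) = 1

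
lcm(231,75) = 5775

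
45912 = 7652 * 6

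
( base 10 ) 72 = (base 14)52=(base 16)48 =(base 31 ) 2A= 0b1001000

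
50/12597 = 50/12597 = 0.00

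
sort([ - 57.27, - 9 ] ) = [ - 57.27, - 9]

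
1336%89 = 1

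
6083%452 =207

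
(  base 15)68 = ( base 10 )98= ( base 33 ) 2W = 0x62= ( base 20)4i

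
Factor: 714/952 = 3/4 = 2^( - 2) * 3^1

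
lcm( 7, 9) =63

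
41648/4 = 10412 = 10412.00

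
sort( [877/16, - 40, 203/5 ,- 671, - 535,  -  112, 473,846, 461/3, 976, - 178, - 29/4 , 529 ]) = [ - 671, - 535, - 178, - 112,-40,  -  29/4, 203/5,877/16,461/3  ,  473, 529, 846, 976]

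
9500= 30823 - 21323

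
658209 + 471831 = 1130040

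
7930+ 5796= 13726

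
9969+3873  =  13842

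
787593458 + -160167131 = 627426327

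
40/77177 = 40/77177 = 0.00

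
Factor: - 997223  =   - 29^1*137^1*251^1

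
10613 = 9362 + 1251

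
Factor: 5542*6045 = 2^1*3^1*5^1*13^1 *17^1*31^1*163^1 = 33501390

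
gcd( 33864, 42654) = 6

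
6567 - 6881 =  - 314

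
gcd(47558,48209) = 7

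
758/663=758/663 = 1.14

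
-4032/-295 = 4032/295 = 13.67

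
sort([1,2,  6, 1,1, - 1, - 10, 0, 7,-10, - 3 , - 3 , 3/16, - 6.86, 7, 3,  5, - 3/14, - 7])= [ - 10, - 10, - 7, - 6.86, - 3 , - 3,  -  1, - 3/14,0, 3/16, 1, 1, 1,2,3,5,6, 7, 7 ]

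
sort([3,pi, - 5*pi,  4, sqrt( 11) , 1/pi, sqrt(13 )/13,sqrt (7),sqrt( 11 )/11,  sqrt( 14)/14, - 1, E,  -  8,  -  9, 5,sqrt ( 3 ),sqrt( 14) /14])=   [-5*pi,-9,  -  8, - 1,sqrt(14)/14,sqrt( 14 ) /14,sqrt (13) /13, sqrt ( 11)/11,  1/pi,sqrt( 3), sqrt(7 ),E, 3,pi,sqrt(11 ),4,5]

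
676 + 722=1398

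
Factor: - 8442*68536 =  - 578580912 = -2^4*3^2*7^1*  13^1 *67^1*659^1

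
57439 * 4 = 229756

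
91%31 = 29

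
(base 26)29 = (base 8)75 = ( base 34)1R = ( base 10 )61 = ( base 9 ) 67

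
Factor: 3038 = 2^1*7^2*31^1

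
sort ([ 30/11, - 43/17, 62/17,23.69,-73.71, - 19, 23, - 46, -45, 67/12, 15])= [ - 73.71, - 46 ,- 45, - 19, - 43/17,30/11, 62/17,67/12 , 15,23,23.69]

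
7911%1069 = 428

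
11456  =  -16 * ( - 716 )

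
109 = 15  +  94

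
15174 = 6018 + 9156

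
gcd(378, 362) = 2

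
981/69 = 327/23 = 14.22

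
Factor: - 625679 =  - 137^1*4567^1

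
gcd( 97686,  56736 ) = 18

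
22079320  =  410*53852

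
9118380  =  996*9155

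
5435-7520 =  - 2085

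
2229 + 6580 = 8809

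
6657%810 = 177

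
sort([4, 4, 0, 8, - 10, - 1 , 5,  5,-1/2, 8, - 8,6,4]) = [ - 10, - 8, - 1 , - 1/2,0 , 4,4,4,  5,5 , 6, 8,8 ]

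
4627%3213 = 1414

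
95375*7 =667625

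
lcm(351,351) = 351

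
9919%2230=999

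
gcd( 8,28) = 4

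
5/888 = 5/888=0.01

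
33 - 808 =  - 775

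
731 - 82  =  649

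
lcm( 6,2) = 6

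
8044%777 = 274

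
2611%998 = 615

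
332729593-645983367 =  - 313253774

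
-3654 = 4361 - 8015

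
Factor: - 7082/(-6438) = 3541/3219 = 3^(  -  1 ) * 29^(  -  1)*37^(  -  1)*3541^1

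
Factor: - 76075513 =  -23^1*3307631^1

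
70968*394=27961392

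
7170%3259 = 652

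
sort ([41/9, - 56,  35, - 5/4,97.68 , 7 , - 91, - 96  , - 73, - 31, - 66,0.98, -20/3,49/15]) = [ - 96, - 91, - 73, - 66, - 56, - 31, - 20/3, - 5/4,0.98,49/15,41/9,7,35,97.68]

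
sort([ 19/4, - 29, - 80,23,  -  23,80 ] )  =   [ - 80, - 29,-23, 19/4,23, 80]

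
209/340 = 209/340 = 0.61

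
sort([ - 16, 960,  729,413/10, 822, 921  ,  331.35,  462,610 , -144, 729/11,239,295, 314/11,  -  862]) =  [ - 862, - 144, - 16,  314/11,413/10, 729/11,239, 295, 331.35, 462, 610,  729,  822,921,960] 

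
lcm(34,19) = 646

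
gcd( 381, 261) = 3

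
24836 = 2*12418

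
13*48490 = 630370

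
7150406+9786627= 16937033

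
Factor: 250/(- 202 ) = - 125/101 = - 5^3*101^( - 1)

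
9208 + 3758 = 12966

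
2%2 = 0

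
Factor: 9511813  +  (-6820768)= 2691045 = 3^2*5^1*7^1 * 8543^1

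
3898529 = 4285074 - 386545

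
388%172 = 44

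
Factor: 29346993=3^2*13^1*250829^1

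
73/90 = 73/90 = 0.81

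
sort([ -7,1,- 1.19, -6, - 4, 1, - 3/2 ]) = [ - 7,  -  6, - 4, - 3/2, - 1.19 , 1, 1 ]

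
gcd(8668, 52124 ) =4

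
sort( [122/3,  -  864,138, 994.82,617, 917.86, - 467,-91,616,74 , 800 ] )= [  -  864, - 467, - 91,122/3,74,138,616, 617, 800, 917.86,994.82 ] 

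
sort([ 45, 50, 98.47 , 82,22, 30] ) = [ 22,30, 45, 50, 82 , 98.47]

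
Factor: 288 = 2^5*3^2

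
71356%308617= 71356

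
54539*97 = 5290283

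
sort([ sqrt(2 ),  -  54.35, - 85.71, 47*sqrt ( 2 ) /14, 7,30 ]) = [ - 85.71, - 54.35,sqrt(2 ),47*sqrt( 2)/14, 7, 30]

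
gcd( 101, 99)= 1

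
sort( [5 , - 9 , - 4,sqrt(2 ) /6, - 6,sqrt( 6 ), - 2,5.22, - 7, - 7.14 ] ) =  [ - 9 , - 7.14, - 7 ,  -  6, - 4, - 2 , sqrt( 2 )/6,sqrt(6 ),5, 5.22]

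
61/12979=61/12979  =  0.00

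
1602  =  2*801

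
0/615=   0 = 0.00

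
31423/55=571 + 18/55 = 571.33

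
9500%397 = 369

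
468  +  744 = 1212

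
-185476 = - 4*46369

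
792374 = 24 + 792350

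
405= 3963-3558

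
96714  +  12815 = 109529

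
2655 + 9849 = 12504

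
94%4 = 2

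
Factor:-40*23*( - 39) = 2^3*3^1*5^1*13^1*23^1= 35880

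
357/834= 119/278= 0.43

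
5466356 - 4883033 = 583323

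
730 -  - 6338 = 7068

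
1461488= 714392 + 747096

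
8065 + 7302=15367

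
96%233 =96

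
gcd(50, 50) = 50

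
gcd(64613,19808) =1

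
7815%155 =65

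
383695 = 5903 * 65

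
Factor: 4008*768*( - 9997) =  - 2^11*3^2*13^1* 167^1*769^1 = - 30772205568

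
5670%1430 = 1380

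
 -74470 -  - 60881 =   -  13589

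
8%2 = 0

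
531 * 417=221427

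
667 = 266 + 401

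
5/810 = 1/162 = 0.01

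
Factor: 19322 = 2^1*9661^1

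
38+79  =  117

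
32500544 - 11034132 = 21466412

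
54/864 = 1/16 = 0.06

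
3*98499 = 295497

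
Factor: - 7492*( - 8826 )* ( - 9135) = -2^3*3^3 * 5^1 * 7^1*29^1*1471^1*1873^1 =-604046320920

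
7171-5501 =1670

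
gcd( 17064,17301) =237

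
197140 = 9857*20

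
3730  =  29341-25611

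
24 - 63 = -39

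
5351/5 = 5351/5 = 1070.20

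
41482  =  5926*7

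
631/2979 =631/2979 = 0.21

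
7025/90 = 1405/18 =78.06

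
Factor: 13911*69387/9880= 2^(  -  3 ) * 3^2*5^( - 1 ) * 13^( - 1)*19^ ( - 1 )*101^1*229^1*4637^1 = 965242557/9880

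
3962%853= 550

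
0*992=0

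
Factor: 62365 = 5^1*12473^1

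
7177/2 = 3588  +  1/2 = 3588.50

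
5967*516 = 3078972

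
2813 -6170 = - 3357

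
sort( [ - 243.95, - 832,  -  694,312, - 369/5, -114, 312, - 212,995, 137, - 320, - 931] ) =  [ - 931, -832,  -  694,-320,- 243.95,-212, -114,-369/5,137, 312, 312, 995] 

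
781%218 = 127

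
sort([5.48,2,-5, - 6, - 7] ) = [ - 7, - 6,  -  5,2,  5.48]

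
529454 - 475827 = 53627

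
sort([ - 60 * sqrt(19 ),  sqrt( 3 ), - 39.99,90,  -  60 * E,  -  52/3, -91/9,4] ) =[-60*sqrt( 19 ), - 60*E, - 39.99, - 52/3, - 91/9 , sqrt( 3),4, 90]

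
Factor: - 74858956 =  - 2^2*17^1 * 61^1*18047^1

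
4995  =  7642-2647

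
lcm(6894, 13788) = 13788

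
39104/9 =4344 + 8/9 = 4344.89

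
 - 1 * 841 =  - 841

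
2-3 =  - 1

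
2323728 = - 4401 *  ( - 528)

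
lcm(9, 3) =9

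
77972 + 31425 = 109397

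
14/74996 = 7/37498 = 0.00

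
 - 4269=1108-5377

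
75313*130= 9790690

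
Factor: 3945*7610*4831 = 145033624950 = 2^1*3^1*5^2*263^1*761^1*4831^1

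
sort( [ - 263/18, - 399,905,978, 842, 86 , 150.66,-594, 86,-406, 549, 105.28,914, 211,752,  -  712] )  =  [ - 712,  -  594, - 406,-399,  -  263/18, 86,  86,105.28 , 150.66,211, 549, 752,842, 905, 914, 978] 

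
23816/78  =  305  +  1/3 = 305.33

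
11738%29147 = 11738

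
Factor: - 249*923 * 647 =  - 3^1*13^1*71^1*83^1 * 647^1 = - 148698069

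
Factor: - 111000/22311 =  - 1000/201 = - 2^3 * 3^ ( - 1) * 5^3*67^(-1)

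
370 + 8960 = 9330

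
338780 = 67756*5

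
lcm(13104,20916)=1087632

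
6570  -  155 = 6415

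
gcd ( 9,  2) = 1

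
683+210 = 893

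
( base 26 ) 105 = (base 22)18L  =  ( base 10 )681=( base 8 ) 1251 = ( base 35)jg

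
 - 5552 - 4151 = -9703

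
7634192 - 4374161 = 3260031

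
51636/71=727 + 19/71=727.27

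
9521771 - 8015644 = 1506127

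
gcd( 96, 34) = 2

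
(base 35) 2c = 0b1010010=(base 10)82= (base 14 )5C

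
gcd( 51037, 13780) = 1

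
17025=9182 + 7843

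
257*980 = 251860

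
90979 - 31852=59127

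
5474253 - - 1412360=6886613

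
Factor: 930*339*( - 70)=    - 2^2*3^2*5^2 * 7^1 * 31^1*113^1=- 22068900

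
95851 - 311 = 95540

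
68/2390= 34/1195 = 0.03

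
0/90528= 0  =  0.00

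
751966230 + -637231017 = 114735213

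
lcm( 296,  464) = 17168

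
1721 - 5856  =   - 4135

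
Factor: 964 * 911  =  2^2* 241^1*911^1 = 878204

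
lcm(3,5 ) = 15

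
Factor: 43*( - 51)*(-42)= 2^1 * 3^2*7^1*17^1*43^1 = 92106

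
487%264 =223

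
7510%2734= 2042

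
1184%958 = 226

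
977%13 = 2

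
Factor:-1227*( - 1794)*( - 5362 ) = - 11803038156 =- 2^2*3^2*7^1*13^1*23^1*383^1 * 409^1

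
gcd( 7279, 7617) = 1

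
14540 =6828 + 7712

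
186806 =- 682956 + 869762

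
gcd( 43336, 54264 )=8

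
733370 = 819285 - 85915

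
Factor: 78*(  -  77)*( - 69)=414414 = 2^1*3^2*7^1 * 11^1*13^1*23^1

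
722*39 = 28158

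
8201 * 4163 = 34140763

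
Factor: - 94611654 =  - 2^1*3^2* 157^1 * 33479^1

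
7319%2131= 926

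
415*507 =210405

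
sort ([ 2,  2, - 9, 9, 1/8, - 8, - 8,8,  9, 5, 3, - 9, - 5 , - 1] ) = [ -9, - 9, - 8,- 8, - 5,- 1 , 1/8,2, 2, 3 , 5,8, 9, 9]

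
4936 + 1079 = 6015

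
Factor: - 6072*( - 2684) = 2^5*3^1 * 11^2*23^1*61^1 = 16297248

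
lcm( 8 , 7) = 56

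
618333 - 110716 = 507617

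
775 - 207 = 568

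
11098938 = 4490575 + 6608363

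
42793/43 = 42793/43   =  995.19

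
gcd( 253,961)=1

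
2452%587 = 104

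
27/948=9/316 = 0.03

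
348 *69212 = 24085776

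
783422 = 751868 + 31554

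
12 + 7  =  19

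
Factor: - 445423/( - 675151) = 11^1*40493^1 * 675151^( - 1 ) 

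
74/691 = 74/691 =0.11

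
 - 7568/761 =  - 10 +42/761=- 9.94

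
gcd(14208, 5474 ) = 2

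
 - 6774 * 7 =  - 47418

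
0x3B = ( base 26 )27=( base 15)3E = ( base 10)59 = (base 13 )47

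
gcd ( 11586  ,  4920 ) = 6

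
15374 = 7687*2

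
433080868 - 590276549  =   - 157195681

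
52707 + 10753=63460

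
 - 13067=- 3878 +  - 9189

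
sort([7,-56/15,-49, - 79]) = [ -79, - 49, - 56/15, 7]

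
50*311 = 15550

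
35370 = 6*5895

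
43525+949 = 44474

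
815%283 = 249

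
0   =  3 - 3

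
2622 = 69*38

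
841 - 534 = 307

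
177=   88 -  - 89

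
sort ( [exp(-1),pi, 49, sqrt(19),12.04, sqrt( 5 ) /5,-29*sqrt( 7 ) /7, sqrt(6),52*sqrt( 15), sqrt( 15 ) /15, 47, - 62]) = [ - 62, - 29*sqrt( 7 ) /7,sqrt( 15) /15, exp( - 1), sqrt( 5 )/5, sqrt( 6),  pi, sqrt( 19 ), 12.04,47, 49, 52*sqrt( 15 )]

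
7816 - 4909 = 2907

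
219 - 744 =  - 525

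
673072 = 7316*92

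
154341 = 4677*33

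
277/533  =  277/533= 0.52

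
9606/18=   1601/3= 533.67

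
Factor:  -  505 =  - 5^1*101^1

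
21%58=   21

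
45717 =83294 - 37577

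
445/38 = 445/38 =11.71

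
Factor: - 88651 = -88651^1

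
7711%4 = 3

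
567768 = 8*70971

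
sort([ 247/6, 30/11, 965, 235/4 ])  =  [30/11, 247/6, 235/4, 965]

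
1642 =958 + 684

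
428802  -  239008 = 189794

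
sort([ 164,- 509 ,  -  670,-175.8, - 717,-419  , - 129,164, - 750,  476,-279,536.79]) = [  -  750 ,-717,-670, - 509, - 419,- 279,  -  175.8, - 129,164, 164,476,536.79]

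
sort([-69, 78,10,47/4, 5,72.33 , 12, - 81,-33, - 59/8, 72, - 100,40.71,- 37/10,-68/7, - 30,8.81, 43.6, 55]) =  [-100, - 81, -69, - 33, - 30,-68/7,-59/8,-37/10,5, 8.81,10,  47/4, 12, 40.71 , 43.6, 55,72, 72.33,78 ]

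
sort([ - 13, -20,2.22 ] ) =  [  -  20,-13, 2.22]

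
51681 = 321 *161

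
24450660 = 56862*430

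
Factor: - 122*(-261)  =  31842 =2^1*3^2 * 29^1 * 61^1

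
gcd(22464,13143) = 39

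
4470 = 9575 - 5105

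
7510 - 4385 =3125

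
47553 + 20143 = 67696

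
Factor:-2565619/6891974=-2^( - 1)*7^1*173^(-1 )*19919^( - 1) * 366517^1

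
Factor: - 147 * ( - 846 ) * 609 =75736458= 2^1 * 3^4* 7^3 * 29^1 * 47^1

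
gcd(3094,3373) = 1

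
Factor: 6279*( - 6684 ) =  - 2^2*3^2*7^1*13^1 * 23^1*557^1 = - 41968836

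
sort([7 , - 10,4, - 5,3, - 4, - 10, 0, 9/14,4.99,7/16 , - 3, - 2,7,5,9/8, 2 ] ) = [ - 10, - 10,  -  5, -4,-3, - 2,0, 7/16, 9/14, 9/8,2, 3, 4,4.99,5,7,7 ] 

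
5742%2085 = 1572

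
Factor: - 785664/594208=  -792/599=- 2^3 * 3^2*11^1*599^( - 1 )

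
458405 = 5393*85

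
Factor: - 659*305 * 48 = - 2^4  *3^1*5^1*61^1 * 659^1 = - 9647760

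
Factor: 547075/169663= 5^2*13^(-1)*31^ (-1 )*79^1*277^1*421^( - 1) 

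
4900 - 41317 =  - 36417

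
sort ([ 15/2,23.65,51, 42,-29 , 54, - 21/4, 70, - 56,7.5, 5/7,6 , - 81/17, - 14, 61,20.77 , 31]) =[ -56 , - 29, - 14, - 21/4, - 81/17, 5/7, 6,15/2,7.5, 20.77, 23.65, 31 , 42,  51,54, 61 , 70 ] 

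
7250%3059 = 1132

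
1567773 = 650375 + 917398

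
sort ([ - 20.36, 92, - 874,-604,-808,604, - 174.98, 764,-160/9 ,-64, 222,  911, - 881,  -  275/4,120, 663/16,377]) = [ - 881, - 874,-808, - 604 , - 174.98, - 275/4,-64,-20.36, - 160/9,663/16,92, 120, 222,377, 604,764, 911]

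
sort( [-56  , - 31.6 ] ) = [ - 56,-31.6 ]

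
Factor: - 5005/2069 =-5^1*7^1*11^1*13^1*2069^( - 1) 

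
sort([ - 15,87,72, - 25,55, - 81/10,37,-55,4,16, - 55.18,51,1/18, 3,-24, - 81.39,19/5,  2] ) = [ - 81.39, - 55.18, - 55,  -  25, - 24, - 15, - 81/10, 1/18,  2  ,  3,19/5 , 4,16,37, 51,  55, 72,87] 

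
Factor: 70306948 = 2^2*17576737^1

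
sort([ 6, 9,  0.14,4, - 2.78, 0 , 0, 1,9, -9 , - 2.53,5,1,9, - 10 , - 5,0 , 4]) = [ - 10, - 9, - 5, - 2.78, - 2.53,0, 0,0, 0.14,  1,1,4,  4,5, 6 , 9,9,9]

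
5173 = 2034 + 3139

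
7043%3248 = 547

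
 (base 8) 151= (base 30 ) 3f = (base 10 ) 105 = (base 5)410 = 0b1101001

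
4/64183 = 4/64183  =  0.00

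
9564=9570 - 6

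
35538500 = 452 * 78625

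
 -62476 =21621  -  84097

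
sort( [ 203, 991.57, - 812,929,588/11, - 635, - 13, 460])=[ - 812, - 635,-13,588/11, 203,460,929,991.57] 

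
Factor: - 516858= - 2^1*3^1*86143^1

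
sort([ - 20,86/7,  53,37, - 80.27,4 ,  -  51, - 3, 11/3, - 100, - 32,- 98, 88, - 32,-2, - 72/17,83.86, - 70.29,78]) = [ - 100, - 98,-80.27, - 70.29, - 51, - 32, - 32, - 20, - 72/17, - 3, - 2,11/3, 4, 86/7,37,53,78,83.86,88 ]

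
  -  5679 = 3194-8873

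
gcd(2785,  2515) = 5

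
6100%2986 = 128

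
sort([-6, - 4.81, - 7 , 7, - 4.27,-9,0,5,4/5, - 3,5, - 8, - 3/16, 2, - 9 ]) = [-9 ,-9, - 8, - 7, - 6, - 4.81, - 4.27, - 3, - 3/16,0,4/5,2,5,5,7 ]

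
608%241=126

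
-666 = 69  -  735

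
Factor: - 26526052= -2^2*7^2*17^1*19^1 * 419^1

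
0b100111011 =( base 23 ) DG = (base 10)315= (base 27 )bi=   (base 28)B7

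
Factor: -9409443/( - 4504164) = 3136481/1501388 =2^( - 2 )*7^(-1)*29^( - 1) * 43^ ( - 2 )*853^1 * 3677^1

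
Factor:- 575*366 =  - 210450 = -2^1*3^1*5^2*23^1*61^1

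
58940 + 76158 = 135098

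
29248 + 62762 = 92010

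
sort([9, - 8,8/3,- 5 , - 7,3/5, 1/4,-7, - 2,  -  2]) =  [ - 8, - 7, - 7, -5, - 2,-2,  1/4 , 3/5 , 8/3,9]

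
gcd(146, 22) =2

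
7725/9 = 858+ 1/3= 858.33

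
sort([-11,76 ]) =[ - 11, 76 ] 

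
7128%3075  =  978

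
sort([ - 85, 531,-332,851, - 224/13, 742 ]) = [ -332,-85, - 224/13, 531, 742, 851]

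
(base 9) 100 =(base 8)121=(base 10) 81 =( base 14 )5B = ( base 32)2H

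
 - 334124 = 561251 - 895375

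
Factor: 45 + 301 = 2^1*173^1 = 346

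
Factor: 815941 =7^1 * 41^1 * 2843^1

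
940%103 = 13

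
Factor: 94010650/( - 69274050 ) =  - 3^( - 1)*137^( - 1)*239^1*3371^( - 1 )*7867^1=- 1880213/1385481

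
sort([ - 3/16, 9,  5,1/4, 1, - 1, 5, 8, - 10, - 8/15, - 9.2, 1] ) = [ - 10, -9.2,- 1,-8/15, - 3/16, 1/4, 1, 1, 5,5, 8,9 ]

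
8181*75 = 613575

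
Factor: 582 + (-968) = -386 = -  2^1* 193^1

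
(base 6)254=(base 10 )106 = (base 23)4e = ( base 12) 8a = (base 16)6a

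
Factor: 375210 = 2^1* 3^2*5^1*11^1*379^1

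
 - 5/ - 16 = 5/16 = 0.31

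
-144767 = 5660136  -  5804903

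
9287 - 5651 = 3636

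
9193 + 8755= 17948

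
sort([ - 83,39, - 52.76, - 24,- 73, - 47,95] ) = [ -83, - 73,-52.76, - 47, - 24, 39,95 ]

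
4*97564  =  390256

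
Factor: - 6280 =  - 2^3*5^1*157^1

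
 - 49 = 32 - 81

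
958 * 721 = 690718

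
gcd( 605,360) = 5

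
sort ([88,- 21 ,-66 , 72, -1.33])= [-66, - 21,-1.33,72,88 ]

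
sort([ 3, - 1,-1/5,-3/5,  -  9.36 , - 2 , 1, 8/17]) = [-9.36, - 2, - 1, - 3/5, - 1/5,8/17,1, 3] 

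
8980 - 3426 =5554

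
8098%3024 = 2050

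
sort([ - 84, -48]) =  [ - 84, - 48] 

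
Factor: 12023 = 11^1*1093^1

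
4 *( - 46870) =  - 187480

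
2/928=1/464 = 0.00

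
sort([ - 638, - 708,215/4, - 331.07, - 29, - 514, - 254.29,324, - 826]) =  [ - 826,-708, - 638, - 514, - 331.07, - 254.29, - 29,215/4, 324]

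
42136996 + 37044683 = 79181679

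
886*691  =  612226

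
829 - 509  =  320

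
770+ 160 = 930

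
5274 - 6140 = - 866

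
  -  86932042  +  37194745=-49737297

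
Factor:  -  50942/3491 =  - 2^1*3491^( - 1)*25471^1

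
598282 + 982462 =1580744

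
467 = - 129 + 596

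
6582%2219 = 2144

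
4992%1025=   892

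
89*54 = 4806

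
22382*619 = 13854458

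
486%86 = 56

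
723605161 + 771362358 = 1494967519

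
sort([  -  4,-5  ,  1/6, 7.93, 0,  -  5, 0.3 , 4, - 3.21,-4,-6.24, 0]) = [- 6.24, -5,-5,  -  4, - 4,  -  3.21, 0,  0, 1/6,  0.3,4, 7.93]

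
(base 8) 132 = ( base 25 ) 3f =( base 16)5A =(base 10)90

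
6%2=0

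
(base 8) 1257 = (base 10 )687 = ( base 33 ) KR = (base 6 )3103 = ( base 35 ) JM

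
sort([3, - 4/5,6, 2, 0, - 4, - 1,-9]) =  [- 9 , - 4, - 1, - 4/5, 0, 2, 3,6 ] 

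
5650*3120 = 17628000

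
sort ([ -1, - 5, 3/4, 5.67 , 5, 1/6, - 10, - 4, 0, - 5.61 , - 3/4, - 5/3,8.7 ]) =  [ - 10 , - 5.61, -5,-4,-5/3 , - 1, - 3/4,  0, 1/6, 3/4,5 , 5.67,8.7] 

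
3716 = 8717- 5001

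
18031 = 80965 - 62934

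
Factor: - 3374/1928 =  - 2^( - 2)* 7^1= -  7/4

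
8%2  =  0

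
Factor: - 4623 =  - 3^1*23^1 * 67^1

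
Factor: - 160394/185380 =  - 2^(- 1)*5^( - 1)*23^( - 1 )*199^1 =- 199/230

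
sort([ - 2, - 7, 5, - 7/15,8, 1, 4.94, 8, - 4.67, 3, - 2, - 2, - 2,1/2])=[  -  7,-4.67, - 2, - 2, - 2, - 2,- 7/15,  1/2, 1,3,4.94, 5, 8, 8 ] 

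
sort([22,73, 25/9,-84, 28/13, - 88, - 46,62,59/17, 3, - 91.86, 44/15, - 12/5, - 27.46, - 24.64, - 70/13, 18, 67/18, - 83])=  [ - 91.86,-88,  -  84, - 83, - 46 , - 27.46,  -  24.64, - 70/13, - 12/5, 28/13,25/9, 44/15,3, 59/17, 67/18, 18, 22,62,  73 ] 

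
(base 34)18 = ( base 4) 222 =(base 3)1120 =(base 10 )42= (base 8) 52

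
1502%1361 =141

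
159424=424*376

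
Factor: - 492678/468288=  - 2^( - 5)*3^(-1)*101^1 = - 101/96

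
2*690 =1380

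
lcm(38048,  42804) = 342432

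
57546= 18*3197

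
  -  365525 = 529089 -894614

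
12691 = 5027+7664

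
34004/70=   485 + 27/35 = 485.77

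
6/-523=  - 6/523 = - 0.01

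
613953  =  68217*9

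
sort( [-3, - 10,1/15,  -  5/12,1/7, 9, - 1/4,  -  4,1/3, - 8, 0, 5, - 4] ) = [ - 10 , - 8 , - 4 ,-4, - 3, -5/12, - 1/4 , 0, 1/15,1/7, 1/3, 5  ,  9] 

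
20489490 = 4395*4662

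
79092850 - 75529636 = 3563214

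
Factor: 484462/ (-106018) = -19^2*79^( -1 ) = - 361/79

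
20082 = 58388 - 38306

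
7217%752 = 449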